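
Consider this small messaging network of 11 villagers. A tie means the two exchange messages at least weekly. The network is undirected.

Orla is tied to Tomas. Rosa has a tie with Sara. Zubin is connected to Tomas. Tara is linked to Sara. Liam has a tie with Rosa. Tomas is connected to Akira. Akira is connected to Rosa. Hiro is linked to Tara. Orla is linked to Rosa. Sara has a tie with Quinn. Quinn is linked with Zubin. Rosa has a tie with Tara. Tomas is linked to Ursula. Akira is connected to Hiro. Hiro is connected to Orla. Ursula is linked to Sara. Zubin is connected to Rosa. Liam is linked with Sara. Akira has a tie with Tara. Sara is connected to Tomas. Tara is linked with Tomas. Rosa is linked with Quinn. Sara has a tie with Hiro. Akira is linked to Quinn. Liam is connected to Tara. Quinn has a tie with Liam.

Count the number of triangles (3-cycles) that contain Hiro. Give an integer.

Hiro's neighbors: Akira, Orla, Sara, and Tara.
Neighbor pairs that are themselves tied: Hiro–Akira–Tara; Hiro–Sara–Tara. Each forms one triangle with Hiro, for 2 in total.

2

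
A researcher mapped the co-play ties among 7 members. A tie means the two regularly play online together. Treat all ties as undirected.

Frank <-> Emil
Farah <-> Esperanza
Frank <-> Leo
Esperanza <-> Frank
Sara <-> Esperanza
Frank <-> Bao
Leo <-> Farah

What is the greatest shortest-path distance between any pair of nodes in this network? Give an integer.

Eccentricity of each node (its greatest distance to any other): Bao:3, Emil:3, Esperanza:2, Farah:3, Frank:2, Leo:3, Sara:3.
The maximum eccentricity is 3, realized for instance by the pair Leo–Sara via Leo – Frank – Esperanza – Sara. So the diameter is 3.

3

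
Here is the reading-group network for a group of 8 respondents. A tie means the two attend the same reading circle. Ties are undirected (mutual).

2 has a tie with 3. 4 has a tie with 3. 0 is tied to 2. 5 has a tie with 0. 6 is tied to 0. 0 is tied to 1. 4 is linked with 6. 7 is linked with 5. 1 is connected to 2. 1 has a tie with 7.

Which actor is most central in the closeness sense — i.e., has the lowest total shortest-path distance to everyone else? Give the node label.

Farness (sum of distances to all others) for each node — 0:10, 1:12, 2:11, 3:14, 4:16, 5:14, 6:13, 7:16.
The smallest farness is 10, for 0, so 0 has the highest closeness.

0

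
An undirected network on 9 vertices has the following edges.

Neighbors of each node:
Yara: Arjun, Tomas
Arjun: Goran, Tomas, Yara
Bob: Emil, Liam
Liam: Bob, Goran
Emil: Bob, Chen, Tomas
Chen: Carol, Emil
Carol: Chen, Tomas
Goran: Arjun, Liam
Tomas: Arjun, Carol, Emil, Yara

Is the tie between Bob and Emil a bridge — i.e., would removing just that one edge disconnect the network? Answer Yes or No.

Even without that edge, Bob still reaches Emil via Bob – Liam – Goran – Arjun – Tomas – Emil, so the network stays connected. Not a bridge.

No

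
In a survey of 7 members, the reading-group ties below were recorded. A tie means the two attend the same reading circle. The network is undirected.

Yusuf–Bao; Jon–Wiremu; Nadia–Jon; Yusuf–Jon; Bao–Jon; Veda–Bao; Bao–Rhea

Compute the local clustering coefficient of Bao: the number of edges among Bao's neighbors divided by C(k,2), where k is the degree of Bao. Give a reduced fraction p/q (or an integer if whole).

1/6

Bao's neighbors: Jon, Rhea, Veda, and Yusuf (k = 4).
Possible neighbor pairs: C(4,2) = 6. Edges among them: Jon–Yusuf → e = 1.
Clustering(Bao) = 1/6.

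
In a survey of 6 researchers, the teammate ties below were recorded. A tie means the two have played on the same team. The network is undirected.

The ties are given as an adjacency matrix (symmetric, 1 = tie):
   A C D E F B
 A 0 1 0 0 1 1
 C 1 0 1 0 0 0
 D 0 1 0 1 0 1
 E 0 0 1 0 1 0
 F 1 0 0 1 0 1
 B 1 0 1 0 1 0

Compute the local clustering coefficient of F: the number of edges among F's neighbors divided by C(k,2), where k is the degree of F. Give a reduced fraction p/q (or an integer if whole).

F's neighbors: A, B, and E (k = 3).
Possible neighbor pairs: C(3,2) = 3. Edges among them: A–B → e = 1.
Clustering(F) = 1/3.

1/3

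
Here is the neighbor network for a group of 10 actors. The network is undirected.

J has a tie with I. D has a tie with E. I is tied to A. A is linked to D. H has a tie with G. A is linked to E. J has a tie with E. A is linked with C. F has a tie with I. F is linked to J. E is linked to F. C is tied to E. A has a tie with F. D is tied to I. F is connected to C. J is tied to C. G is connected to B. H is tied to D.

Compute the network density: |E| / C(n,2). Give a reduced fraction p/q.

2/5

There are 18 edges and 10 nodes, so the maximum possible is C(10,2) = 45.
Density = 18/45 = 2/5.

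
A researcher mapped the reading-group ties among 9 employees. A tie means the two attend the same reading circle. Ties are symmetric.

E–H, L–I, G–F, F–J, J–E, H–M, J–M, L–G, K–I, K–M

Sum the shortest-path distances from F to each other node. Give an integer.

17

Distances from F: E:2, G:1, H:3, I:3, J:1, K:3, L:2, M:2.
Sum = 2 + 1 + 3 + 3 + 1 + 3 + 2 + 2 = 17.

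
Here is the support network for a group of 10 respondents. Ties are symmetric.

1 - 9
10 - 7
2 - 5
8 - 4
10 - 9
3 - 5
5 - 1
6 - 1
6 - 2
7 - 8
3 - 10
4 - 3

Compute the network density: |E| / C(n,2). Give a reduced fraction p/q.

4/15

There are 12 edges and 10 nodes, so the maximum possible is C(10,2) = 45.
Density = 12/45 = 4/15.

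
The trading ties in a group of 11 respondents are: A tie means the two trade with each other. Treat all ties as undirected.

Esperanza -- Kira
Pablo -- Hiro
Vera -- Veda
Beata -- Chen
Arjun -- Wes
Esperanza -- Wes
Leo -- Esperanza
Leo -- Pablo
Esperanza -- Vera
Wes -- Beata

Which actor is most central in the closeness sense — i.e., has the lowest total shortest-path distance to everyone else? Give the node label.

Esperanza

Farness (sum of distances to all others) for each node — Arjun:30, Beata:28, Chen:37, Esperanza:18, Hiro:39, Kira:27, Leo:23, Pablo:30, Veda:34, Vera:25, Wes:21.
The smallest farness is 18, for Esperanza, so Esperanza has the highest closeness.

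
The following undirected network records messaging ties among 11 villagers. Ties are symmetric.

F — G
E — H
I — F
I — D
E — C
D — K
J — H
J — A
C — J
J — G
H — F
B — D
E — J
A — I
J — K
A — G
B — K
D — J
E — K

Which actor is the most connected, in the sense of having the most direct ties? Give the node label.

Degrees — A:3, B:2, C:2, D:4, E:4, F:3, G:3, H:3, I:3, J:7, K:4.
The maximum is 7, attained only by J.

J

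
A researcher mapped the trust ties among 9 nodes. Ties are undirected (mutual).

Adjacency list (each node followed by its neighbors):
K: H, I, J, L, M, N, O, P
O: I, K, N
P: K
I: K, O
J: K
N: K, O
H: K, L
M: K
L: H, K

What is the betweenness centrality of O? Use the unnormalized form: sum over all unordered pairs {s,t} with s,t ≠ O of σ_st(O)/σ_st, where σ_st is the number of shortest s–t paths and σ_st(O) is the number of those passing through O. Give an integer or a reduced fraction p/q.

1/2

Pairs whose geodesics pass through O — N–I: 1/2.
All other pairs contribute 0.
Summing the contributions gives betweenness(O) = 1/2.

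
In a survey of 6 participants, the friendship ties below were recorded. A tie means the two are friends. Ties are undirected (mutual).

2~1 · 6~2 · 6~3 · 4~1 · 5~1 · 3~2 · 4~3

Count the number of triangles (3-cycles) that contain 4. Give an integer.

4's neighbors are 1 and 3, but none of them are tied to each other, so no triangle contains 4.

0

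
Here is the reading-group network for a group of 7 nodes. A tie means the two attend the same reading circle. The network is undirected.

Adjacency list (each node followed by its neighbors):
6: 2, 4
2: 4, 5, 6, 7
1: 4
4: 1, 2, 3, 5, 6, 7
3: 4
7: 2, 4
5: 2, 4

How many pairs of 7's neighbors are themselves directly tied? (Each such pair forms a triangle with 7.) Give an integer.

1

7's neighbors: 2 and 4.
Neighbor pairs that are themselves tied: 7–2–4. Each forms one triangle with 7, for 1 in total.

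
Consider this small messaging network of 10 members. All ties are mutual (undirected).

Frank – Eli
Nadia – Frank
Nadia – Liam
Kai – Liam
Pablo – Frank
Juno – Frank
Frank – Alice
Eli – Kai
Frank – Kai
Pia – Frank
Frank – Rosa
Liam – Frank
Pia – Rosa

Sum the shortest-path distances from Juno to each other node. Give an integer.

Distances from Juno: Alice:2, Eli:2, Frank:1, Kai:2, Liam:2, Nadia:2, Pablo:2, Pia:2, Rosa:2.
Sum = 2 + 2 + 1 + 2 + 2 + 2 + 2 + 2 + 2 = 17.

17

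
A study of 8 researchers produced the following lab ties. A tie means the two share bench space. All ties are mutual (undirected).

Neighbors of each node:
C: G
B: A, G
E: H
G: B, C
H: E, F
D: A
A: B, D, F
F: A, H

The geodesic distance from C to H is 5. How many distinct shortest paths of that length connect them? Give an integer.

1

The shortest distance is 5, and the only length-5 path is C–G–B–A–F–H. So there is exactly 1 shortest path.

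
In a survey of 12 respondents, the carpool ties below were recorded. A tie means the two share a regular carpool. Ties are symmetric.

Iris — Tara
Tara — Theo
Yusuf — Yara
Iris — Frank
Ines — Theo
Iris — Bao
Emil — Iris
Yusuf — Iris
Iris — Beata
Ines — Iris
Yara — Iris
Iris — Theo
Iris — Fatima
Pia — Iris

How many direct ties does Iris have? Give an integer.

11

Iris is directly tied to Bao, Beata, Emil, Fatima, Frank, Ines, Pia, Tara, Theo, Yara, and Yusuf. That is 11 neighbors, so the degree of Iris is 11.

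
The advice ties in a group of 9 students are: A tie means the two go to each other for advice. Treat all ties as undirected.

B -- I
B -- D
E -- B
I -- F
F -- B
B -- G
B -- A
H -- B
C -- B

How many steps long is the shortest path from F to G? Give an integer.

One shortest route is F – B – G, which uses 2 edges, and F and G are not directly tied, so nothing shorter exists. So d(F,G) = 2.

2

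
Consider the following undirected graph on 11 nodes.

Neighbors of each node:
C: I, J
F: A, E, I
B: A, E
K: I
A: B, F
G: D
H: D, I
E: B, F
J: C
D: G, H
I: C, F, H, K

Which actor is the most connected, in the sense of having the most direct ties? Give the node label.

I

Degrees — A:2, B:2, C:2, D:2, E:2, F:3, G:1, H:2, I:4, J:1, K:1.
The maximum is 4, attained only by I.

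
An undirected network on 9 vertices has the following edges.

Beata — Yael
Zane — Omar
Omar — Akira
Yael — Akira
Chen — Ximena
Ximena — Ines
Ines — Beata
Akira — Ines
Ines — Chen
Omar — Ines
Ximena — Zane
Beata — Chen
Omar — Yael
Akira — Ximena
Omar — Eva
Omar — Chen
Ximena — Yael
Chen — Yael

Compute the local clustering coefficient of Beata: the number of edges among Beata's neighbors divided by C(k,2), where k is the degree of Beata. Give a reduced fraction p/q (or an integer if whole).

2/3

Beata's neighbors: Chen, Ines, and Yael (k = 3).
Possible neighbor pairs: C(3,2) = 3. Edges among them: Chen–Ines, Chen–Yael → e = 2.
Clustering(Beata) = 2/3.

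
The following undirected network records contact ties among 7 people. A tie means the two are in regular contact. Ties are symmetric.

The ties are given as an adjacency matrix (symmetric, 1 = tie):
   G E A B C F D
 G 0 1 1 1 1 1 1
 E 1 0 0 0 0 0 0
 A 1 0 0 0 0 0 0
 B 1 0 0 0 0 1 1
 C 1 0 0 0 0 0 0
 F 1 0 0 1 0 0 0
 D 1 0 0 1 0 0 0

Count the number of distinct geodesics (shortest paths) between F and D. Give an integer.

The shortest distance is 2. The length-2 paths are: F–G–D; F–B–D.
That gives 2 distinct shortest paths.

2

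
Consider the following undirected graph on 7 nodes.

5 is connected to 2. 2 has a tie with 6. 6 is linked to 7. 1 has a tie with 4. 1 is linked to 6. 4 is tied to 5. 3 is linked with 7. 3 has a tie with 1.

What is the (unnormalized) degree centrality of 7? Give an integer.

2

7 is directly tied to 3 and 6. That is 2 neighbors, so the degree of 7 is 2.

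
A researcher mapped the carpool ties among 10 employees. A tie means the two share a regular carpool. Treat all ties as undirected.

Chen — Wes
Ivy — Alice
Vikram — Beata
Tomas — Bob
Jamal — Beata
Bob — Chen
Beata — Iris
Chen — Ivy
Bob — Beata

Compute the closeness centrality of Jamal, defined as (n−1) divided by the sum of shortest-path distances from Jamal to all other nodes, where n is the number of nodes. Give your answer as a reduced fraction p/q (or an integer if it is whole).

Distances from Jamal: Alice:5, Beata:1, Bob:2, Chen:3, Iris:2, Ivy:4, Tomas:3, Vikram:2, Wes:4. Sum = 26.
n = 10, so closeness = 9/26.

9/26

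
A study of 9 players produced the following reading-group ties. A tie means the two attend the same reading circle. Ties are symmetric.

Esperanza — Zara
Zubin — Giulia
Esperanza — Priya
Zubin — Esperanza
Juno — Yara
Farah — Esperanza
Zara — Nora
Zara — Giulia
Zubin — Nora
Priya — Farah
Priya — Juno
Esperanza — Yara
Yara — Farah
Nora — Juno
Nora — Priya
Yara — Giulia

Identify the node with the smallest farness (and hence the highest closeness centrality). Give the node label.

Farness (sum of distances to all others) for each node — Esperanza:11, Farah:13, Giulia:14, Juno:13, Nora:12, Priya:13, Yara:12, Zara:13, Zubin:13.
The smallest farness is 11, for Esperanza, so Esperanza has the highest closeness.

Esperanza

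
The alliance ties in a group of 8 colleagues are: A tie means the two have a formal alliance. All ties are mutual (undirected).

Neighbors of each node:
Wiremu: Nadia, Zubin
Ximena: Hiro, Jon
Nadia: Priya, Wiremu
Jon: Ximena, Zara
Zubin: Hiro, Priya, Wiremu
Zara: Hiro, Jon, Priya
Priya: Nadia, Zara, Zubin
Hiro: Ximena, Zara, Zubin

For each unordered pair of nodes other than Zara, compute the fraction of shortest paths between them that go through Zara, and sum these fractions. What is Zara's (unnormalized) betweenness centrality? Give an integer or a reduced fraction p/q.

71/12

Pairs whose geodesics pass through Zara — Wiremu–Jon: 3/4; Nadia–Jon: 1; Nadia–Ximena: 2/4; Nadia–Hiro: 1/3; Priya–Jon: 1; Priya–Ximena: 2/3; Priya–Hiro: 1/2; Jon–Hiro: 1/2; Jon–Zubin: 2/3.
All other pairs contribute 0.
Summing the contributions gives betweenness(Zara) = 71/12.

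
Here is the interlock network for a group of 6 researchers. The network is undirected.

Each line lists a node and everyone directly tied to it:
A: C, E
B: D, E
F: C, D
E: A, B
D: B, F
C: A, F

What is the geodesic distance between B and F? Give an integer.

One shortest route is B – D – F, which uses 2 edges, and B and F are not directly tied, so nothing shorter exists. So d(B,F) = 2.

2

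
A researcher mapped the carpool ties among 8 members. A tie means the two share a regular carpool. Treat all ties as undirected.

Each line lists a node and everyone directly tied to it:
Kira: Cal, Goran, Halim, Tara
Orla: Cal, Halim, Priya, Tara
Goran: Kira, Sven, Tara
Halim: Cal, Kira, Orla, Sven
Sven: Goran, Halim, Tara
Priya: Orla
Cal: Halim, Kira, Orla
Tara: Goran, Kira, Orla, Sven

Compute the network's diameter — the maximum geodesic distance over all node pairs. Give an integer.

3

Eccentricity of each node (its greatest distance to any other): Cal:2, Goran:3, Halim:2, Kira:3, Orla:2, Priya:3, Sven:3, Tara:2.
The maximum eccentricity is 3, realized for instance by the pair Sven–Priya via Sven – Tara – Orla – Priya. So the diameter is 3.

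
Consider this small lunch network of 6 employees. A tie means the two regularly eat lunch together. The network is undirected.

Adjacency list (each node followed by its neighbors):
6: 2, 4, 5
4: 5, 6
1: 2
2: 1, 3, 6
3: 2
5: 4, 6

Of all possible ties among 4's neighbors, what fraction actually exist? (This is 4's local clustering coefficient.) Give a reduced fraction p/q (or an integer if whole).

1

4's neighbors: 5 and 6 (k = 2).
Possible neighbor pairs: C(2,2) = 1. Edges among them: 5–6 → e = 1.
Clustering(4) = 1/1.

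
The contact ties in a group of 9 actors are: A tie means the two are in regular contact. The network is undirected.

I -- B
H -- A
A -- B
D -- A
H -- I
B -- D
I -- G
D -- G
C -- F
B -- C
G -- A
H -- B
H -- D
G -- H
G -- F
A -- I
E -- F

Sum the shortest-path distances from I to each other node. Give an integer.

13

Distances from I: A:1, B:1, C:2, D:2, E:3, F:2, G:1, H:1.
Sum = 1 + 1 + 2 + 2 + 3 + 2 + 1 + 1 = 13.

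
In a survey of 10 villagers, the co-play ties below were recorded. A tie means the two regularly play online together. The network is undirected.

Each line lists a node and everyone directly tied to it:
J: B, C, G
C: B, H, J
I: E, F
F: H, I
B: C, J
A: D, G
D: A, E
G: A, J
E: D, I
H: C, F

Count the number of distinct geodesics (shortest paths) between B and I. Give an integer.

The shortest distance is 4, and the only length-4 path is B–C–H–F–I. So there is exactly 1 shortest path.

1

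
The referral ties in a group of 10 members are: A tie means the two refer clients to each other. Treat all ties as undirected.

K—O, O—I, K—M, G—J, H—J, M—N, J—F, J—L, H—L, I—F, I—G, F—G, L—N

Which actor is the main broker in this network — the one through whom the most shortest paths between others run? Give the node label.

J

Unnormalized betweenness of each node: F:7/2, G:7/2, H:0, I:25/3, J:34/3, K:14/3, L:9, M:5, N:20/3, O:6.
J has the largest value, 34/3, making it the main broker — the node through which the most shortest paths run.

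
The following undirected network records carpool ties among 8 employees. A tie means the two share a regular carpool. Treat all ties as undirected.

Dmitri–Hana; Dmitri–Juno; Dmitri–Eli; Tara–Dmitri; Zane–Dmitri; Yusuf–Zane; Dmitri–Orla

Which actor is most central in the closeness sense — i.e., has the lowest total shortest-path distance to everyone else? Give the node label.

Farness (sum of distances to all others) for each node — Dmitri:8, Eli:14, Hana:14, Juno:14, Orla:14, Tara:14, Yusuf:18, Zane:12.
The smallest farness is 8, for Dmitri, so Dmitri has the highest closeness.

Dmitri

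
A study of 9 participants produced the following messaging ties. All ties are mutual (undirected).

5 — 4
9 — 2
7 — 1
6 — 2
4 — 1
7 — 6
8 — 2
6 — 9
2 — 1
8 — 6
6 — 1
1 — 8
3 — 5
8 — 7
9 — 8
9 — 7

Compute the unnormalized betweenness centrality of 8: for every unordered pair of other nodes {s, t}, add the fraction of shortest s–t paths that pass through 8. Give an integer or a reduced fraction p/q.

5/4

Pairs whose geodesics pass through 8 — 1–9: 1/4; 9–5: 1/4; 9–4: 1/4; 9–3: 1/4; 2–7: 1/4.
All other pairs contribute 0.
Summing the contributions gives betweenness(8) = 5/4.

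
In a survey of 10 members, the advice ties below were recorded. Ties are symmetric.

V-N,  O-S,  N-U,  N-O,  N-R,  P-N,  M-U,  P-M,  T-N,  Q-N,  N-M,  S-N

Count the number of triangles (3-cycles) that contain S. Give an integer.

1

S's neighbors: N and O.
Neighbor pairs that are themselves tied: S–N–O. Each forms one triangle with S, for 1 in total.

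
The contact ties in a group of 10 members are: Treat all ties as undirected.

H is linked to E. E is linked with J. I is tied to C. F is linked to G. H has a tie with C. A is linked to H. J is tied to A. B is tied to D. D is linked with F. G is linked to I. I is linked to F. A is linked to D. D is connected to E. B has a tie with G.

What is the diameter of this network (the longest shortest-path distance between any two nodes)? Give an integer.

Eccentricity of each node (its greatest distance to any other): A:3, B:3, C:3, D:3, E:3, F:3, G:4, H:3, I:4, J:4.
The maximum eccentricity is 4, realized for instance by the pair I–J via I – C – H – E – J. So the diameter is 4.

4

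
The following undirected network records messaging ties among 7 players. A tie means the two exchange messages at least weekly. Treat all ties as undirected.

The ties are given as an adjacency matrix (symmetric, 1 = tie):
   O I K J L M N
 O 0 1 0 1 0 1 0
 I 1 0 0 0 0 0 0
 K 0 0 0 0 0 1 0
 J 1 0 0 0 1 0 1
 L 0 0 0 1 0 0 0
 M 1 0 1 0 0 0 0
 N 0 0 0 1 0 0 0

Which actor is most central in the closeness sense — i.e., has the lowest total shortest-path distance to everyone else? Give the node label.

Farness (sum of distances to all others) for each node — I:14, J:10, K:17, L:15, M:12, N:15, O:9.
The smallest farness is 9, for O, so O has the highest closeness.

O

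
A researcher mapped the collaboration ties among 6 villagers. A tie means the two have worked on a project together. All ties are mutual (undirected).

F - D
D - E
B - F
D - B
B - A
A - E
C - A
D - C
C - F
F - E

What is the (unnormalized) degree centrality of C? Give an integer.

3

C is directly tied to A, D, and F. That is 3 neighbors, so the degree of C is 3.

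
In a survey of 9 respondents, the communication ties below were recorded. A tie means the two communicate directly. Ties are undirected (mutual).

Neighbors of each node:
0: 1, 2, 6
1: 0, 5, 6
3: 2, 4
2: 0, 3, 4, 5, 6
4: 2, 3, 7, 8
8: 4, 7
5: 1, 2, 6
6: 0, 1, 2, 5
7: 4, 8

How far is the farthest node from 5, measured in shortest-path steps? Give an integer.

3

Distances from 5: 0:2, 1:1, 2:1, 3:2, 4:2, 6:1, 7:3, 8:3.
The largest is 3 (to 8 and 7), so the eccentricity of 5 is 3.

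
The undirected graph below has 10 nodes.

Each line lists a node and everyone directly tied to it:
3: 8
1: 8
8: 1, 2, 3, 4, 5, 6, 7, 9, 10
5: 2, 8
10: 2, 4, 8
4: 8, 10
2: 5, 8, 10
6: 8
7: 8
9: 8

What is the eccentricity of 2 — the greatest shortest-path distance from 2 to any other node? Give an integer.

2

Distances from 2: 1:2, 3:2, 4:2, 5:1, 6:2, 7:2, 8:1, 9:2, 10:1.
The largest is 2 (to 9, 3, 4, 7, 1, and 6), so the eccentricity of 2 is 2.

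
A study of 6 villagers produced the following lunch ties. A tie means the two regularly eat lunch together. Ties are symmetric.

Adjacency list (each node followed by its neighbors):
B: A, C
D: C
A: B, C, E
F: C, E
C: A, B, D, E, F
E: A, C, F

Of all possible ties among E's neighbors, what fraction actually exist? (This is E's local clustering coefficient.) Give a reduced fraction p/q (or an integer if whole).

2/3

E's neighbors: A, C, and F (k = 3).
Possible neighbor pairs: C(3,2) = 3. Edges among them: A–C, C–F → e = 2.
Clustering(E) = 2/3.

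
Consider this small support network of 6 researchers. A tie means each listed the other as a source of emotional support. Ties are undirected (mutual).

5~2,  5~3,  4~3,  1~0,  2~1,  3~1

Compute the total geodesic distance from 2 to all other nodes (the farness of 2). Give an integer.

Distances from 2: 0:2, 1:1, 3:2, 4:3, 5:1.
Sum = 2 + 1 + 2 + 3 + 1 = 9.

9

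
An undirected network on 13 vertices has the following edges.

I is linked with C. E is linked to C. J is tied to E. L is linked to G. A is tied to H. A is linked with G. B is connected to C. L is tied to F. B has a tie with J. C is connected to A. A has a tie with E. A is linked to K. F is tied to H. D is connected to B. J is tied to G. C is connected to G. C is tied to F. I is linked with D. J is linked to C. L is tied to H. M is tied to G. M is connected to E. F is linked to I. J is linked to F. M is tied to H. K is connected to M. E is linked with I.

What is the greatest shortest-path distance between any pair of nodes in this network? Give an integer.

4

Eccentricity of each node (its greatest distance to any other): A:3, B:3, C:2, D:4, E:3, F:3, G:3, H:3, I:3, J:3, K:4, L:3, M:3.
The maximum eccentricity is 4, realized for instance by the pair D–K via D – I – E – A – K. So the diameter is 4.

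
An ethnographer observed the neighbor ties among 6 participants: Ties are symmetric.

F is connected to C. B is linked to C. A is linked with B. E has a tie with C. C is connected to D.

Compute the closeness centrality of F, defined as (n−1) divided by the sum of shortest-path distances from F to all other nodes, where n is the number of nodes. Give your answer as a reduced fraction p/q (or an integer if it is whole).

1/2

Distances from F: A:3, B:2, C:1, D:2, E:2. Sum = 10.
n = 6, so closeness = 5/10 = 1/2.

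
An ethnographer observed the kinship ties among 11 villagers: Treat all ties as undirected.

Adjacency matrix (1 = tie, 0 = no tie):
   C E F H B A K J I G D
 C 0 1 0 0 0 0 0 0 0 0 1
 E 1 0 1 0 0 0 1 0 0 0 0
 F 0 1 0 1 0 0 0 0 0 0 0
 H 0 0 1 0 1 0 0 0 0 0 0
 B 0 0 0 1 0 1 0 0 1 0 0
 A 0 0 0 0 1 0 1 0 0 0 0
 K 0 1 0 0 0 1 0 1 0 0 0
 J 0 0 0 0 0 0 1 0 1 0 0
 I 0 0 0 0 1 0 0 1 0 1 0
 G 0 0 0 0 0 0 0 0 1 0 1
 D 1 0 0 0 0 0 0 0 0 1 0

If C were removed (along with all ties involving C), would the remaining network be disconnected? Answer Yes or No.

Even without C, every remaining node can still reach every other (the residual graph is connected), so C is not a cut vertex.

No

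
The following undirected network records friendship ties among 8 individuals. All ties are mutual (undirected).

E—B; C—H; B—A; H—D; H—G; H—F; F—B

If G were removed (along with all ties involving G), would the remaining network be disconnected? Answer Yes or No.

No

Even without G, every remaining node can still reach every other (the residual graph is connected), so G is not a cut vertex.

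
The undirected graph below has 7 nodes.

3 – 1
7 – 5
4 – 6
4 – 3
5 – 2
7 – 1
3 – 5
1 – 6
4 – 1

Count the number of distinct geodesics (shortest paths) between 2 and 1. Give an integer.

2

The shortest distance is 3. The length-3 paths are: 2–5–3–1; 2–5–7–1.
That gives 2 distinct shortest paths.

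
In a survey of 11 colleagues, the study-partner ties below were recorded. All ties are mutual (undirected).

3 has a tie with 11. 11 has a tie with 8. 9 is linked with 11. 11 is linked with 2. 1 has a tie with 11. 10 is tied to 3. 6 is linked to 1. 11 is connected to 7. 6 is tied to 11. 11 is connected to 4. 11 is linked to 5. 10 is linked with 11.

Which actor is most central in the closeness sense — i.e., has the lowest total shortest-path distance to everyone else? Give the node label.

11

Farness (sum of distances to all others) for each node — 1:18, 2:19, 3:18, 4:19, 5:19, 6:18, 7:19, 8:19, 9:19, 10:18, 11:10.
The smallest farness is 10, for 11, so 11 has the highest closeness.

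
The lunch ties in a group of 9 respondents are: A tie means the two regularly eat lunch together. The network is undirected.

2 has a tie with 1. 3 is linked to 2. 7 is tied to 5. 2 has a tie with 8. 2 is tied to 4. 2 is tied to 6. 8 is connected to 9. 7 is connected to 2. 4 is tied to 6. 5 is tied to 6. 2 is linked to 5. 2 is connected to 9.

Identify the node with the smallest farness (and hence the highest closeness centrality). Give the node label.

2

Farness (sum of distances to all others) for each node — 1:15, 2:8, 3:15, 4:14, 5:13, 6:13, 7:14, 8:14, 9:14.
The smallest farness is 8, for 2, so 2 has the highest closeness.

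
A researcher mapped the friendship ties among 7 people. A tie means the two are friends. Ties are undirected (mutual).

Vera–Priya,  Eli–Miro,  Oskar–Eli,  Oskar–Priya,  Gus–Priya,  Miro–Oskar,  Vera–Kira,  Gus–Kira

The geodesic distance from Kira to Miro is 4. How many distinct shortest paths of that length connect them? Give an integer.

The shortest distance is 4. The length-4 paths are: Kira–Gus–Priya–Oskar–Miro; Kira–Vera–Priya–Oskar–Miro.
That gives 2 distinct shortest paths.

2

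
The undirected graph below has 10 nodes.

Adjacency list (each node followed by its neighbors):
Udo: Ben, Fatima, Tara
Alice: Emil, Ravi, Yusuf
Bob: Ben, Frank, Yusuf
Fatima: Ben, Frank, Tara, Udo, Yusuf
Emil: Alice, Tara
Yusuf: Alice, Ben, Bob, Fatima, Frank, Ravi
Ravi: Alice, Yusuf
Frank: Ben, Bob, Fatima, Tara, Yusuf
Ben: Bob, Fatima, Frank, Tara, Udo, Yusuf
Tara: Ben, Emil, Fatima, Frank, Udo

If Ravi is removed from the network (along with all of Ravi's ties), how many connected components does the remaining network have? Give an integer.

1

Ravi's neighbors (Alice and Yusuf) remain reachable from one another through other ties, so the rest of the network stays in one piece.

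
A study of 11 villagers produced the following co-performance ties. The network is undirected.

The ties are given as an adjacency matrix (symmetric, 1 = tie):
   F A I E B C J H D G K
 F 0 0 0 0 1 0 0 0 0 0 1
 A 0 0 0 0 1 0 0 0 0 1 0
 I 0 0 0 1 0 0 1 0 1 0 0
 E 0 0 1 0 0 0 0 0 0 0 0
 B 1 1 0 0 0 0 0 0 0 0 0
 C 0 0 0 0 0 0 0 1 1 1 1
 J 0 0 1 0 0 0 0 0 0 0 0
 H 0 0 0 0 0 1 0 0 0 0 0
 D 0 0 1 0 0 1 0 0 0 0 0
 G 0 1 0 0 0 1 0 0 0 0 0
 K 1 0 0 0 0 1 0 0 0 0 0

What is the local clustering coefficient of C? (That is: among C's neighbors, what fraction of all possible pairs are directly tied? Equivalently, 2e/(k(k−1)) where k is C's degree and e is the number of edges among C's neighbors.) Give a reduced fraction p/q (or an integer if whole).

0

C's neighbors: D, G, H, and K (k = 4).
Possible neighbor pairs: C(4,2) = 6. Edges among them: none → e = 0.
Clustering(C) = 0/6 = 0.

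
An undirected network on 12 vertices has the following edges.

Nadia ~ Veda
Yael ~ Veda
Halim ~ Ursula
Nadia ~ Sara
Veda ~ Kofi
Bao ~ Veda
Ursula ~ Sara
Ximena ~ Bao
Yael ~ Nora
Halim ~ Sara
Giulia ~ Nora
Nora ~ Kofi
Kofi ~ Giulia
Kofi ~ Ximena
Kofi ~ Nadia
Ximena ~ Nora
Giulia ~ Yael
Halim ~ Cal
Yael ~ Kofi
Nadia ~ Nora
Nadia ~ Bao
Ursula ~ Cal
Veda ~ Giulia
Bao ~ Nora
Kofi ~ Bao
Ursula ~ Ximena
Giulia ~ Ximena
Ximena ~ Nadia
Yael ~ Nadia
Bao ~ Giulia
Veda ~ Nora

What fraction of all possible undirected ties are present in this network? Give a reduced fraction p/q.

31/66

There are 31 edges and 12 nodes, so the maximum possible is C(12,2) = 66.
Density = 31/66.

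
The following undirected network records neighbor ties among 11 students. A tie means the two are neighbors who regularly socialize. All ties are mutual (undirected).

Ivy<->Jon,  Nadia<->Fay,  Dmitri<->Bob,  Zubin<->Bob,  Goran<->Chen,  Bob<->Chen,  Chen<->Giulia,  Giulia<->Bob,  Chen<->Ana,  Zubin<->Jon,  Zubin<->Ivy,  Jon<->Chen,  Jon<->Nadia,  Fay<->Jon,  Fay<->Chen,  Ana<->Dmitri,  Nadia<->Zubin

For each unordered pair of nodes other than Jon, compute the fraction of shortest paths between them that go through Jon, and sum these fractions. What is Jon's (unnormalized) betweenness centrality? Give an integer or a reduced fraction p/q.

26/3

Pairs whose geodesics pass through Jon — Zubin–Chen: 1/2; Zubin–Fay: 1/2; Zubin–Ana: 1/3; Zubin–Goran: 1/2; Nadia–Giulia: 1/3; Nadia–Chen: 1/2; Nadia–Ana: 1/2; Nadia–Ivy: 1/2; Nadia–Goran: 1/2; Giulia–Ivy: 1/2; Chen–Ivy: 1; Fay–Ivy: 1; Ana–Ivy: 1; Ivy–Goran: 1.
All other pairs contribute 0.
Summing the contributions gives betweenness(Jon) = 26/3.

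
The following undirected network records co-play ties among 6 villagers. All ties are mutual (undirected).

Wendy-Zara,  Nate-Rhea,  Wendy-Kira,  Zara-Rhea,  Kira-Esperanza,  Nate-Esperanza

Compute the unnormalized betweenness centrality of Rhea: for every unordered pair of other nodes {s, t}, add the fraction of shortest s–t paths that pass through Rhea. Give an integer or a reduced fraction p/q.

Pairs whose geodesics pass through Rhea — Wendy–Nate: 1/2; Zara–Nate: 1; Zara–Esperanza: 1/2.
All other pairs contribute 0.
Summing the contributions gives betweenness(Rhea) = 2.

2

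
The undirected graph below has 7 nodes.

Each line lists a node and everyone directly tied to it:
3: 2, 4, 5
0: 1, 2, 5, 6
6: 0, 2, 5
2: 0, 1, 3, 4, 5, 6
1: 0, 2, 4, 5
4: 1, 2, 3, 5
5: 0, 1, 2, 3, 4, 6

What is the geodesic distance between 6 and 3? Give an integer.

One shortest route is 6 – 2 – 3, which uses 2 edges, and 6 and 3 are not directly tied, so nothing shorter exists. So d(6,3) = 2.

2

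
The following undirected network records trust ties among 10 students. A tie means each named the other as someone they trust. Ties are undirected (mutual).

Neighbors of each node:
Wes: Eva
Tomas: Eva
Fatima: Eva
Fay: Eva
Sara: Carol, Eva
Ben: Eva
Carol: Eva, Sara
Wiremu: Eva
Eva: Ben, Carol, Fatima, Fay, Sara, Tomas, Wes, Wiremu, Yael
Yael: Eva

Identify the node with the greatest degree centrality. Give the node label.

Degrees — Ben:1, Carol:2, Eva:9, Fatima:1, Fay:1, Sara:2, Tomas:1, Wes:1, Wiremu:1, Yael:1.
The maximum is 9, attained only by Eva.

Eva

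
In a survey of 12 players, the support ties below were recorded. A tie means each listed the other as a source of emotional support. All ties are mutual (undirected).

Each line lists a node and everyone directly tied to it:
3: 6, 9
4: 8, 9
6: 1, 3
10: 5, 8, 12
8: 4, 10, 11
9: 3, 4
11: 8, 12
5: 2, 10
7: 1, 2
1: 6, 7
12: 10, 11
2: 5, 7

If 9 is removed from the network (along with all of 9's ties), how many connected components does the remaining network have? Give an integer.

1

9's neighbors (3 and 4) remain reachable from one another through other ties, so the rest of the network stays in one piece.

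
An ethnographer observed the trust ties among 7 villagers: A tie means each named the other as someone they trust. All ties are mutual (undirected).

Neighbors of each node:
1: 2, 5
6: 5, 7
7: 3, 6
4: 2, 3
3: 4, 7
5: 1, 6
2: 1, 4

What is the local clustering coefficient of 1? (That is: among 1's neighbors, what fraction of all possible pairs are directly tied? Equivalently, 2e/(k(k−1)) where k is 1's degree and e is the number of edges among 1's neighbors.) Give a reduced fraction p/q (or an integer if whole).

0

1's neighbors: 2 and 5 (k = 2).
Possible neighbor pairs: C(2,2) = 1. Edges among them: none → e = 0.
Clustering(1) = 0/1.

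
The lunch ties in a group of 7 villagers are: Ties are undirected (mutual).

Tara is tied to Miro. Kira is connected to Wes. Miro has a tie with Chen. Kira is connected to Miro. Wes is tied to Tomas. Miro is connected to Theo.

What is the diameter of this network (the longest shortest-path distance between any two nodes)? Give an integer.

Eccentricity of each node (its greatest distance to any other): Chen:4, Kira:2, Miro:3, Tara:4, Theo:4, Tomas:4, Wes:3.
The maximum eccentricity is 4, realized for instance by the pair Tara–Tomas via Tara – Miro – Kira – Wes – Tomas. So the diameter is 4.

4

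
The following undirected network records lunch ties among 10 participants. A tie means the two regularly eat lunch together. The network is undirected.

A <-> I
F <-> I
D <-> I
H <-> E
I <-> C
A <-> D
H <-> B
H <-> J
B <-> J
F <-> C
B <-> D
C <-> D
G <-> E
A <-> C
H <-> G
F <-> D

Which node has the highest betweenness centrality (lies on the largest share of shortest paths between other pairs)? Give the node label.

D

Unnormalized betweenness of each node: A:0, B:20, C:1/3, D:61/3, E:0, F:0, G:0, H:14, I:1/3, J:0.
D has the largest value, 61/3, making it the main broker — the node through which the most shortest paths run.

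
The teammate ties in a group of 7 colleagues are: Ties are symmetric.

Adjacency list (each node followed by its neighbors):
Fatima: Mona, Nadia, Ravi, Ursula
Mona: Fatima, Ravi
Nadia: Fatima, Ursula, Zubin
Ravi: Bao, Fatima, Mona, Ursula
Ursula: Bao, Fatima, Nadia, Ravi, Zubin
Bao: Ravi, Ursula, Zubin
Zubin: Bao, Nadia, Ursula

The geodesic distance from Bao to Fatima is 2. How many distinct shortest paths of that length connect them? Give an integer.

2

The shortest distance is 2. The length-2 paths are: Bao–Ravi–Fatima; Bao–Ursula–Fatima.
That gives 2 distinct shortest paths.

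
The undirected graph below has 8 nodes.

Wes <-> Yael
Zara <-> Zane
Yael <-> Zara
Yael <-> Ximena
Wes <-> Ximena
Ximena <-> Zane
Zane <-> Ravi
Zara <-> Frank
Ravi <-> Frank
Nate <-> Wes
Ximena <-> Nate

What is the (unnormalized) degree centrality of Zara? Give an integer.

Zara is directly tied to Frank, Yael, and Zane. That is 3 neighbors, so the degree of Zara is 3.

3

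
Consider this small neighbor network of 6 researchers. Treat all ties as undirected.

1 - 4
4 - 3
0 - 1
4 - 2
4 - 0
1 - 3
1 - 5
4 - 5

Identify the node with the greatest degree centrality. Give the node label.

4

Degrees — 0:2, 1:4, 2:1, 3:2, 4:5, 5:2.
The maximum is 5, attained only by 4.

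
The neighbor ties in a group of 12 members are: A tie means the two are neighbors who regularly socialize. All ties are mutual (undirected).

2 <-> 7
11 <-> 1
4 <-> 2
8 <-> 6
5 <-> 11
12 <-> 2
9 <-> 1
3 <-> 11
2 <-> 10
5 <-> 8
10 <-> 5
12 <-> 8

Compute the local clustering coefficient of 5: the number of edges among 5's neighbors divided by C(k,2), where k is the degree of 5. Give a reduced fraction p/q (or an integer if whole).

5's neighbors: 8, 10, and 11 (k = 3).
Possible neighbor pairs: C(3,2) = 3. Edges among them: none → e = 0.
Clustering(5) = 0/3 = 0.

0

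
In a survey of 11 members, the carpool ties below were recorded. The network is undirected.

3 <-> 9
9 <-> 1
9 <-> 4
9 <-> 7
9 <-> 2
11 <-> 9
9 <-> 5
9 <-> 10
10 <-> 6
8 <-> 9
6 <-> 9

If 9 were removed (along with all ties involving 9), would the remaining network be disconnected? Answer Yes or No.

Removing 9 leaves {11} with no path to {7}, so the network splits into 9 components. 9 is a cut vertex.

Yes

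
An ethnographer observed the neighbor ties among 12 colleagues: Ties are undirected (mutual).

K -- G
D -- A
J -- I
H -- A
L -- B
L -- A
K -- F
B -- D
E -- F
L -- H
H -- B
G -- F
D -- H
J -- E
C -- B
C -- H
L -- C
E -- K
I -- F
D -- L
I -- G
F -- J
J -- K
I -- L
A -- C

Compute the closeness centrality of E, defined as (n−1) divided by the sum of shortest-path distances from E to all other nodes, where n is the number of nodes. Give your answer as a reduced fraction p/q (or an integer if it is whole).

Distances from E: A:4, B:4, C:4, D:4, F:1, G:2, H:4, I:2, J:1, K:1, L:3. Sum = 30.
n = 12, so closeness = 11/30.

11/30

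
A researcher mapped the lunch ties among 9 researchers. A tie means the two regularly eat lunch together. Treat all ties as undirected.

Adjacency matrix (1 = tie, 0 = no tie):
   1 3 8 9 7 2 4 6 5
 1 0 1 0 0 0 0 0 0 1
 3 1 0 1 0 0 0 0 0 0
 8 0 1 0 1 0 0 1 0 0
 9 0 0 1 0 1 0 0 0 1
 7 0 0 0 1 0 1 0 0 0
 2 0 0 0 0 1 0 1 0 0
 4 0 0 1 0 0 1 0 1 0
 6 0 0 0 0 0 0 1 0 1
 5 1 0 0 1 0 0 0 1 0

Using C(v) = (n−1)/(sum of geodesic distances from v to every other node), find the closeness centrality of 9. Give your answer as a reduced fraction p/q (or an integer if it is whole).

Distances from 9: 1:2, 2:2, 3:2, 4:2, 5:1, 6:2, 7:1, 8:1. Sum = 13.
n = 9, so closeness = 8/13.

8/13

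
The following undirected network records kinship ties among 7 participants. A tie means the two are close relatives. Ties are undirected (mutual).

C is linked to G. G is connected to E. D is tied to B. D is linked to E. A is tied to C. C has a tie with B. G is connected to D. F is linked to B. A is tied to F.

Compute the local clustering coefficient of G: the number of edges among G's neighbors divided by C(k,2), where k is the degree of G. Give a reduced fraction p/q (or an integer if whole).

G's neighbors: C, D, and E (k = 3).
Possible neighbor pairs: C(3,2) = 3. Edges among them: D–E → e = 1.
Clustering(G) = 1/3.

1/3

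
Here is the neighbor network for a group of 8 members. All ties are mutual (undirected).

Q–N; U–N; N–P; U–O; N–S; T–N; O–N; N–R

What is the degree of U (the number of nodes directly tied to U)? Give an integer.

U is directly tied to N and O. That is 2 neighbors, so the degree of U is 2.

2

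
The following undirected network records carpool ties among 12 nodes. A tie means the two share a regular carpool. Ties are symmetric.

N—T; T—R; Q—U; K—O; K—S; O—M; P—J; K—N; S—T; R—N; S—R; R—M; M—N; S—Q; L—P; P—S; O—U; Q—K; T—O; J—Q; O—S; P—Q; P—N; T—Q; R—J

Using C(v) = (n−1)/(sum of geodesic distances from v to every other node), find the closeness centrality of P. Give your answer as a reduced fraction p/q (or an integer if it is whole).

11/17

Distances from P: J:1, K:2, L:1, M:2, N:1, O:2, Q:1, R:2, S:1, T:2, U:2. Sum = 17.
n = 12, so closeness = 11/17.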